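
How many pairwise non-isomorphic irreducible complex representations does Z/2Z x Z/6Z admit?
12

Details: The number of irreducible complex representations of a finite group equals its number of conjugacy classes. Z/2Z x Z/6Z is abelian of order 12, so every element is its own conjugacy class: 12 classes, so Z/2Z x Z/6Z (order 12) has exactly 12 irreducible complex representations.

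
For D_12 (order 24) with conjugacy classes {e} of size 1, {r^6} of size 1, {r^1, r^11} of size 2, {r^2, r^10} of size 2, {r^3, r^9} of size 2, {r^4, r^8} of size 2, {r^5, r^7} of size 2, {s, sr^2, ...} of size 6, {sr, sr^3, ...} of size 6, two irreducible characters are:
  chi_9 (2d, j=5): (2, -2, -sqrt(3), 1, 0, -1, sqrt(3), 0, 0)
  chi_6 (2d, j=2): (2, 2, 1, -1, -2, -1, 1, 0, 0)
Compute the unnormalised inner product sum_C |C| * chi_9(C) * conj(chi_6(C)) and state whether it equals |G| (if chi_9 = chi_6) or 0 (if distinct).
Sum = 0; so <chi_9, chi_6> = 0 (distinct irreducibles are orthogonal).

Argument: Compute term by term over conjugacy classes (|C| * chi_9(C) * conj(chi_6(C))):
  1*(2)*conj(2) + 1*(-2)*conj(2) + 2*(-sqrt(3))*conj(1) + 2*(1)*conj(-1) + 2*(0)*conj(-2) + 2*(-1)*conj(-1) + 2*(sqrt(3))*conj(1) + 6*(0)*conj(0) + 6*(0)*conj(0)
  = (4) + (-4) + (-2*sqrt(3)) + (-2) + (0) + (2) + (2*sqrt(3)) + (0) + (0)
  = 0.
Dividing by |G| = 24 gives 0/24 = 0, matching the row-orthogonality relation <chi_9, chi_6> = [chi_9 = chi_6].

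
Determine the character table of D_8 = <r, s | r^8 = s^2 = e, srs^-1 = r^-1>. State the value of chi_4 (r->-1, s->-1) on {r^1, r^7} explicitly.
Conjugacy classes: {e} of size 1, {r^4} of size 1, {r^1, r^7} of size 2, {r^2, r^6} of size 2, {r^3, r^5} of size 2, {s, sr^2, ...} of size 4, {sr, sr^3, ...} of size 4.
Character table:
  irrep \ class              {e} (size 1)  {r^4} (size 1)  {r^1, r^7} (size 2)  {r^2, r^6} (size 2)  {r^3, r^5} (size 2)  {s, sr^2, ...} (size 4)  {sr, sr^3, ...} (size 4)
  chi_1 (triv)               1             1               1                    1                    1                    1                        1                       
  chi_2 (sign: r->1, s->-1)  1             1               1                    1                    1                    -1                       -1                      
  chi_3 (r->-1, s->1)        1             1               -1                   1                    -1                   1                        -1                      
  chi_4 (r->-1, s->-1)       1             1               -1                   1                    -1                   -1                       1                       
  chi_5 (2d, j=1)            2             -2              sqrt(2)              0                    -sqrt(2)             0                        0                       
  chi_6 (2d, j=2)            2             2               0                    -2                   0                    0                        0                       
  chi_7 (2d, j=3)            2             -2              -sqrt(2)             0                    sqrt(2)              0                        0                       

Spot check: chi_4 (r->-1, s->-1) on {r^1, r^7} = -1.

Details: D_8 has order 2*8 = 16 with 7 conjugacy classes, hence 7 irreducibles. Sum of squared dims 1 + 1 + 1 + 1 + 4 + 4 + 4 = 16 = |G|. Linear characters come from the abelianisation; the 2-dimensional irreps have character r^k -> 2*cos(2*pi*j*k/8), reflections -> 0.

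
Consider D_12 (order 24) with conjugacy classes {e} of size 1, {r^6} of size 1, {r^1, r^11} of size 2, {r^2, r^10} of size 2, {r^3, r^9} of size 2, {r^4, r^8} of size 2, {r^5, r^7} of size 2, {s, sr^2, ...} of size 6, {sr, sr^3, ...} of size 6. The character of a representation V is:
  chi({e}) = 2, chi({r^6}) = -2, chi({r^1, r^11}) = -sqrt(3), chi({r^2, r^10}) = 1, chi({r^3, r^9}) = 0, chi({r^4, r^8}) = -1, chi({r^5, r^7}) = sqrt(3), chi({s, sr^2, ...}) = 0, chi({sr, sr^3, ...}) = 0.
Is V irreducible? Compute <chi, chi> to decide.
Irreducible: <chi, chi> = 1.

Reasoning: <chi, chi> = (1/|G|) sum_C |C| * |chi(C)|^2 = (1/24)[1*|2|^2 + 1*|-2|^2 + 2*|-sqrt(3)|^2 + 2*|1|^2 + 2*|0|^2 + 2*|-1|^2 + 2*|sqrt(3)|^2 + 6*|0|^2 + 6*|0|^2]
  = (1/24)[(4) + (4) + (6) + (2) + (0) + (2) + (6) + (0) + (0)] = 24/24 = 1.
A character is irreducible iff <chi, chi> = 1, so this representation is irreducible.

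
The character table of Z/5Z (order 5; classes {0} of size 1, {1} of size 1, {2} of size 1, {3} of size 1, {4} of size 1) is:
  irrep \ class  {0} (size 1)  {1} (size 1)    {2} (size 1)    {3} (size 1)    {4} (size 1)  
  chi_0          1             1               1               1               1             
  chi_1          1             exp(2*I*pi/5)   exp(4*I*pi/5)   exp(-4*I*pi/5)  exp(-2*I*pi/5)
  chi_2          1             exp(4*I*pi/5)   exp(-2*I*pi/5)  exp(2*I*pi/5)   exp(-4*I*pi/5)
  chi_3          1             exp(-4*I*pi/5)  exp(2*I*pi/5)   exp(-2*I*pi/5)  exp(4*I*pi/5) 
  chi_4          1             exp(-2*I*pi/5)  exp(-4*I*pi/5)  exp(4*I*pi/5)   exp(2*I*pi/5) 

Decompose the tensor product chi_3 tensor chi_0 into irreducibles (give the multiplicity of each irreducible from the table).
chi_3 tensor chi_0 = chi_3 (all other irreducibles have multiplicity 0).

Explanation: The character of a tensor product is the pointwise product (chi_3 * chi_0)(C) = chi_3(C) * chi_0(C):
  {0}: (1)*(1), {1}: (exp(-4*I*pi/5))*(1), {2}: (exp(2*I*pi/5))*(1), {3}: (exp(-2*I*pi/5))*(1), {4}: (exp(4*I*pi/5))*(1)
so (chi_3 * chi_0) takes values
  {0} -> 1, {1} -> exp(-4*I*pi/5), {2} -> exp(2*I*pi/5), {3} -> exp(-2*I*pi/5), {4} -> exp(4*I*pi/5).
Now take the inner product of this character with each irreducible chi from the table, <chi_3*chi_0, chi> = (1/5) sum_C |C| (chi_3*chi_0)(C) conj(chi(C)):
  <chi_3*chi_0, chi_0> = (1/5)[1*(1)*conj(1) + 1*(exp(-4*I*pi/5))*conj(1) + 1*(exp(2*I*pi/5))*conj(1) + 1*(exp(-2*I*pi/5))*conj(1) + 1*(exp(4*I*pi/5))*conj(1)]
      = (1/5)[(1) + (exp(-4*I*pi/5)) + (exp(2*I*pi/5)) + (exp(-2*I*pi/5)) + (exp(4*I*pi/5))] = 0/5 = 0
  <chi_3*chi_0, chi_1> = (1/5)[1*(1)*conj(1) + 1*(exp(-4*I*pi/5))*conj(exp(2*I*pi/5)) + 1*(exp(2*I*pi/5))*conj(exp(4*I*pi/5)) + 1*(exp(-2*I*pi/5))*conj(exp(-4*I*pi/5)) + 1*(exp(4*I*pi/5))*conj(exp(-2*I*pi/5))]
      = (1/5)[(1) + (exp(4*I*pi/5)) + (exp(-2*I*pi/5)) + (exp(2*I*pi/5)) + (exp(-4*I*pi/5))] = 0/5 = 0
  <chi_3*chi_0, chi_2> = (1/5)[1*(1)*conj(1) + 1*(exp(-4*I*pi/5))*conj(exp(4*I*pi/5)) + 1*(exp(2*I*pi/5))*conj(exp(-2*I*pi/5)) + 1*(exp(-2*I*pi/5))*conj(exp(2*I*pi/5)) + 1*(exp(4*I*pi/5))*conj(exp(-4*I*pi/5))]
      = (1/5)[(1) + (exp(2*I*pi/5)) + (exp(4*I*pi/5)) + (exp(-4*I*pi/5)) + (exp(-2*I*pi/5))] = 0/5 = 0
  <chi_3*chi_0, chi_3> = (1/5)[1*(1)*conj(1) + 1*(exp(-4*I*pi/5))*conj(exp(-4*I*pi/5)) + 1*(exp(2*I*pi/5))*conj(exp(2*I*pi/5)) + 1*(exp(-2*I*pi/5))*conj(exp(-2*I*pi/5)) + 1*(exp(4*I*pi/5))*conj(exp(4*I*pi/5))]
      = (1/5)[(1) + (1) + (1) + (1) + (1)] = 5/5 = 1
  <chi_3*chi_0, chi_4> = (1/5)[1*(1)*conj(1) + 1*(exp(-4*I*pi/5))*conj(exp(-2*I*pi/5)) + 1*(exp(2*I*pi/5))*conj(exp(-4*I*pi/5)) + 1*(exp(-2*I*pi/5))*conj(exp(4*I*pi/5)) + 1*(exp(4*I*pi/5))*conj(exp(2*I*pi/5))]
      = (1/5)[(1) + (exp(-2*I*pi/5)) + (exp(-4*I*pi/5)) + (exp(4*I*pi/5)) + (exp(2*I*pi/5))] = 0/5 = 0
(Exp terms are combined using exp(i*s)*conj(exp(i*t)) = exp(i*(s-t)), and sums of them are collapsed using the identity that for every m > 1 the m distinct m-th roots of unity sum to 0, e.g. 1 + exp(2*I*pi/3) + exp(-2*I*pi/3) = 0.)
Hence the multiplicities are chi_3: 1. Dimension check: dim(chi_3)*dim(chi_0) = 1*1 = 1 and sum (mult * dim) = 1*1 = 1.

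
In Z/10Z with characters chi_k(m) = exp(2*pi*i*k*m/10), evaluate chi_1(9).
chi_1(9) = zeta_10^9 = exp(-I*pi/5)

Reasoning: chi_1(9) = zeta_10^(1*9) = zeta_10^9. Since zeta_10^10 = 1, this equals zeta_10^9 = exp(2*pi*i*9/10) = exp(-I*pi/5).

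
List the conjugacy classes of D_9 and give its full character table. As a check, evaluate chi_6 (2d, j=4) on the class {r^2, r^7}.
Conjugacy classes: {e} of size 1, {r^1, r^8} of size 2, {r^2, r^7} of size 2, {r^3, r^6} of size 2, {r^4, r^5} of size 2, {s, sr, ..., sr^8} of size 9.
Character table:
  irrep \ class              {e} (size 1)  {r^1, r^8} (size 2)  {r^2, r^7} (size 2)  {r^3, r^6} (size 2)  {r^4, r^5} (size 2)  {s, sr, ..., sr^8} (size 9)
  chi_1 (triv)               1             1                    1                    1                    1                    1                          
  chi_2 (sign: r->1, s->-1)  1             1                    1                    1                    1                    -1                         
  chi_3 (2d, j=1)            2             2*cos(2*pi/9)        2*cos(4*pi/9)        -1                   -2*cos(pi/9)         0                          
  chi_4 (2d, j=2)            2             2*cos(4*pi/9)        -2*cos(pi/9)         -1                   2*cos(2*pi/9)        0                          
  chi_5 (2d, j=3)            2             -1                   -1                   2                    -1                   0                          
  chi_6 (2d, j=4)            2             -2*cos(pi/9)         2*cos(2*pi/9)        -1                   2*cos(4*pi/9)        0                          

Spot check: chi_6 (2d, j=4) on {r^2, r^7} = 2*cos(2*pi/9).

Reasoning: D_9 has order 2*9 = 18 with 6 conjugacy classes, hence 6 irreducibles. Sum of squared dims 1 + 1 + 4 + 4 + 4 + 4 = 18 = |G|. Linear characters come from the abelianisation; the 2-dimensional irreps have character r^k -> 2*cos(2*pi*j*k/9), reflections -> 0.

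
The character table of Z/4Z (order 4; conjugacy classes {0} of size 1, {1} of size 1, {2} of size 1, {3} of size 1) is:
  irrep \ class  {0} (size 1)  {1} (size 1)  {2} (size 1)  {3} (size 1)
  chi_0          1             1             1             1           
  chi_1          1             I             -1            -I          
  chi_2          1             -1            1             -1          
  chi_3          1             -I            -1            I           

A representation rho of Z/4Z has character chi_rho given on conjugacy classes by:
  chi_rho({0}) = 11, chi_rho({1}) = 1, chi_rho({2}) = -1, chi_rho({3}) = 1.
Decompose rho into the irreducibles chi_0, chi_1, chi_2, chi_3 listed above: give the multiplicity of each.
Multiplicities: chi_0: 3, chi_1: 3, chi_2: 2, chi_3: 3.

Use <chi_rho, chi> = (1/|G|) sum_C |C| * chi_rho(C) * conj(chi(C)) with |G| = 4 for each irreducible chi in the table:
  <chi_rho, chi_0> = (1/4)[1*(11)*conj(1) + 1*(1)*conj(1) + 1*(-1)*conj(1) + 1*(1)*conj(1)]
      = (1/4)[(11) + (1) + (-1) + (1)] = 12/4 = 3
  <chi_rho, chi_1> = (1/4)[1*(11)*conj(1) + 1*(1)*conj(I) + 1*(-1)*conj(-1) + 1*(1)*conj(-I)]
      = (1/4)[(11) + (-I) + (1) + (I)] = 12/4 = 3
  <chi_rho, chi_2> = (1/4)[1*(11)*conj(1) + 1*(1)*conj(-1) + 1*(-1)*conj(1) + 1*(1)*conj(-1)]
      = (1/4)[(11) + (-1) + (-1) + (-1)] = 8/4 = 2
  <chi_rho, chi_3> = (1/4)[1*(11)*conj(1) + 1*(1)*conj(-I) + 1*(-1)*conj(-1) + 1*(1)*conj(I)]
      = (1/4)[(11) + (I) + (1) + (-I)] = 12/4 = 3
(Exp terms are combined using exp(i*s)*conj(exp(i*t)) = exp(i*(s-t)), and sums of them are collapsed using the identity that for every m > 1 the m distinct m-th roots of unity sum to 0, e.g. 1 + exp(2*I*pi/3) + exp(-2*I*pi/3) = 0.)
Dimension check: dim(rho) = sum (mult * dim) = 3*1 + 3*1 + 2*1 + 3*1 = 11 = chi_rho(e) = 11.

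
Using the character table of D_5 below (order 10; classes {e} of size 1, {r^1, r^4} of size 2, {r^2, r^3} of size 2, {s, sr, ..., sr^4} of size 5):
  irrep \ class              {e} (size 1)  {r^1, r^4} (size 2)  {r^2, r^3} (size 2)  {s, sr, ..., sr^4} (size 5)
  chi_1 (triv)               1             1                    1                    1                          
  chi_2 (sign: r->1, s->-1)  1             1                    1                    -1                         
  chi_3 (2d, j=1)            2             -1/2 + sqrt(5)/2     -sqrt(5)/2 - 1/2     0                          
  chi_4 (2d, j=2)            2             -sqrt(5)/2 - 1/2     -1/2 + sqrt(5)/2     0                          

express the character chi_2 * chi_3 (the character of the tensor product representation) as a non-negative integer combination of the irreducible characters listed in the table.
chi_2 tensor chi_3 = chi_3 (all other irreducibles have multiplicity 0).

Working: The character of a tensor product is the pointwise product (chi_2 * chi_3)(C) = chi_2(C) * chi_3(C):
  {e}: (1)*(2), {r^1, r^4}: (1)*(-1/2 + sqrt(5)/2), {r^2, r^3}: (1)*(-sqrt(5)/2 - 1/2), {s, sr, ..., sr^4}: (-1)*(0)
so (chi_2 * chi_3) takes values
  {e} -> 2, {r^1, r^4} -> -1/2 + sqrt(5)/2, {r^2, r^3} -> -sqrt(5)/2 - 1/2, {s, sr, ..., sr^4} -> 0.
Now take the inner product of this character with each irreducible chi from the table, <chi_2*chi_3, chi> = (1/10) sum_C |C| (chi_2*chi_3)(C) conj(chi(C)):
  <chi_2*chi_3, chi_1> = (1/10)[1*(2)*conj(1) + 2*(-1/2 + sqrt(5)/2)*conj(1) + 2*(-sqrt(5)/2 - 1/2)*conj(1) + 5*(0)*conj(1)]
      = (1/10)[(2) + (-1 + sqrt(5)) + (-sqrt(5) - 1) + (0)] = 0/10 = 0
  <chi_2*chi_3, chi_2> = (1/10)[1*(2)*conj(1) + 2*(-1/2 + sqrt(5)/2)*conj(1) + 2*(-sqrt(5)/2 - 1/2)*conj(1) + 5*(0)*conj(-1)]
      = (1/10)[(2) + (-1 + sqrt(5)) + (-sqrt(5) - 1) + (0)] = 0/10 = 0
  <chi_2*chi_3, chi_3> = (1/10)[1*(2)*conj(2) + 2*(-1/2 + sqrt(5)/2)*conj(-1/2 + sqrt(5)/2) + 2*(-sqrt(5)/2 - 1/2)*conj(-sqrt(5)/2 - 1/2) + 5*(0)*conj(0)]
      = (1/10)[(4) + (3 - sqrt(5)) + (sqrt(5) + 3) + (0)] = 10/10 = 1
  <chi_2*chi_3, chi_4> = (1/10)[1*(2)*conj(2) + 2*(-1/2 + sqrt(5)/2)*conj(-sqrt(5)/2 - 1/2) + 2*(-sqrt(5)/2 - 1/2)*conj(-1/2 + sqrt(5)/2) + 5*(0)*conj(0)]
      = (1/10)[(4) + (-2) + (-2) + (0)] = 0/10 = 0
Hence the multiplicities are chi_3: 1. Dimension check: dim(chi_2)*dim(chi_3) = 1*2 = 2 and sum (mult * dim) = 1*2 = 2.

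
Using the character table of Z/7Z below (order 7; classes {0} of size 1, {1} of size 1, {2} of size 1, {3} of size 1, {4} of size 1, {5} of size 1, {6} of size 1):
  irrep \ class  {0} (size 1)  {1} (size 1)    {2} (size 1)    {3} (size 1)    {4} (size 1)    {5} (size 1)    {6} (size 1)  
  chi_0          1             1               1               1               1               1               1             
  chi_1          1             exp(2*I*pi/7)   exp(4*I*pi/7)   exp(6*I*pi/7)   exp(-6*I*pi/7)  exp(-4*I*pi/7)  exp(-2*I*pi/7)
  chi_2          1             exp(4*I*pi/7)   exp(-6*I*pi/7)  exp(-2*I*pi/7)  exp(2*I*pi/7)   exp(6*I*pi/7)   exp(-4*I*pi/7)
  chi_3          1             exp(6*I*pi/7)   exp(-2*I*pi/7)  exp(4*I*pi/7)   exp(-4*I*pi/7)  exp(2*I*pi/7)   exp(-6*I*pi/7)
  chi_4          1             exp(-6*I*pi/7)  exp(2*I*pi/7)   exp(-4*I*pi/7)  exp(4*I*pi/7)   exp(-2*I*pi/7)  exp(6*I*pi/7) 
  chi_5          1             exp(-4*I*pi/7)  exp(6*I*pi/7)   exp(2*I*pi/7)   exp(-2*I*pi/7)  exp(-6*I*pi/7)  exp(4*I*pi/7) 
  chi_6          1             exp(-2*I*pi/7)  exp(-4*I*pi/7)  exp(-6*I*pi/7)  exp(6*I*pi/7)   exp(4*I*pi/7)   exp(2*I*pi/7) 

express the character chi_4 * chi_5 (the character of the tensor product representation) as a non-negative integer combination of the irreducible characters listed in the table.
chi_4 tensor chi_5 = chi_2 (all other irreducibles have multiplicity 0).

The character of a tensor product is the pointwise product (chi_4 * chi_5)(C) = chi_4(C) * chi_5(C):
  {0}: (1)*(1), {1}: (exp(-6*I*pi/7))*(exp(-4*I*pi/7)), {2}: (exp(2*I*pi/7))*(exp(6*I*pi/7)), {3}: (exp(-4*I*pi/7))*(exp(2*I*pi/7)), {4}: (exp(4*I*pi/7))*(exp(-2*I*pi/7)), {5}: (exp(-2*I*pi/7))*(exp(-6*I*pi/7)), {6}: (exp(6*I*pi/7))*(exp(4*I*pi/7))
so (chi_4 * chi_5) takes values
  {0} -> 1, {1} -> exp(4*I*pi/7), {2} -> exp(-6*I*pi/7), {3} -> exp(-2*I*pi/7), {4} -> exp(2*I*pi/7), {5} -> exp(6*I*pi/7), {6} -> exp(-4*I*pi/7).
Now take the inner product of this character with each irreducible chi from the table, <chi_4*chi_5, chi> = (1/7) sum_C |C| (chi_4*chi_5)(C) conj(chi(C)):
  <chi_4*chi_5, chi_0> = (1/7)[1*(1)*conj(1) + 1*(exp(4*I*pi/7))*conj(1) + 1*(exp(-6*I*pi/7))*conj(1) + 1*(exp(-2*I*pi/7))*conj(1) + 1*(exp(2*I*pi/7))*conj(1) + 1*(exp(6*I*pi/7))*conj(1) + 1*(exp(-4*I*pi/7))*conj(1)]
      = (1/7)[(1) + (exp(4*I*pi/7)) + (exp(-6*I*pi/7)) + (exp(-2*I*pi/7)) + (exp(2*I*pi/7)) + (exp(6*I*pi/7)) + (exp(-4*I*pi/7))] = 0/7 = 0
  <chi_4*chi_5, chi_1> = (1/7)[1*(1)*conj(1) + 1*(exp(4*I*pi/7))*conj(exp(2*I*pi/7)) + 1*(exp(-6*I*pi/7))*conj(exp(4*I*pi/7)) + 1*(exp(-2*I*pi/7))*conj(exp(6*I*pi/7)) + 1*(exp(2*I*pi/7))*conj(exp(-6*I*pi/7)) + 1*(exp(6*I*pi/7))*conj(exp(-4*I*pi/7)) + 1*(exp(-4*I*pi/7))*conj(exp(-2*I*pi/7))]
      = (1/7)[(1) + (exp(2*I*pi/7)) + (exp(4*I*pi/7)) + (exp(6*I*pi/7)) + (exp(-6*I*pi/7)) + (exp(-4*I*pi/7)) + (exp(-2*I*pi/7))] = 0/7 = 0
  <chi_4*chi_5, chi_2> = (1/7)[1*(1)*conj(1) + 1*(exp(4*I*pi/7))*conj(exp(4*I*pi/7)) + 1*(exp(-6*I*pi/7))*conj(exp(-6*I*pi/7)) + 1*(exp(-2*I*pi/7))*conj(exp(-2*I*pi/7)) + 1*(exp(2*I*pi/7))*conj(exp(2*I*pi/7)) + 1*(exp(6*I*pi/7))*conj(exp(6*I*pi/7)) + 1*(exp(-4*I*pi/7))*conj(exp(-4*I*pi/7))]
      = (1/7)[(1) + (1) + (1) + (1) + (1) + (1) + (1)] = 7/7 = 1
  <chi_4*chi_5, chi_3> = (1/7)[1*(1)*conj(1) + 1*(exp(4*I*pi/7))*conj(exp(6*I*pi/7)) + 1*(exp(-6*I*pi/7))*conj(exp(-2*I*pi/7)) + 1*(exp(-2*I*pi/7))*conj(exp(4*I*pi/7)) + 1*(exp(2*I*pi/7))*conj(exp(-4*I*pi/7)) + 1*(exp(6*I*pi/7))*conj(exp(2*I*pi/7)) + 1*(exp(-4*I*pi/7))*conj(exp(-6*I*pi/7))]
      = (1/7)[(1) + (exp(-2*I*pi/7)) + (exp(-4*I*pi/7)) + (exp(-6*I*pi/7)) + (exp(6*I*pi/7)) + (exp(4*I*pi/7)) + (exp(2*I*pi/7))] = 0/7 = 0
  <chi_4*chi_5, chi_4> = (1/7)[1*(1)*conj(1) + 1*(exp(4*I*pi/7))*conj(exp(-6*I*pi/7)) + 1*(exp(-6*I*pi/7))*conj(exp(2*I*pi/7)) + 1*(exp(-2*I*pi/7))*conj(exp(-4*I*pi/7)) + 1*(exp(2*I*pi/7))*conj(exp(4*I*pi/7)) + 1*(exp(6*I*pi/7))*conj(exp(-2*I*pi/7)) + 1*(exp(-4*I*pi/7))*conj(exp(6*I*pi/7))]
      = (1/7)[(1) + (exp(-4*I*pi/7)) + (exp(6*I*pi/7)) + (exp(2*I*pi/7)) + (exp(-2*I*pi/7)) + (exp(-6*I*pi/7)) + (exp(4*I*pi/7))] = 0/7 = 0
  <chi_4*chi_5, chi_5> = (1/7)[1*(1)*conj(1) + 1*(exp(4*I*pi/7))*conj(exp(-4*I*pi/7)) + 1*(exp(-6*I*pi/7))*conj(exp(6*I*pi/7)) + 1*(exp(-2*I*pi/7))*conj(exp(2*I*pi/7)) + 1*(exp(2*I*pi/7))*conj(exp(-2*I*pi/7)) + 1*(exp(6*I*pi/7))*conj(exp(-6*I*pi/7)) + 1*(exp(-4*I*pi/7))*conj(exp(4*I*pi/7))]
      = (1/7)[(1) + (exp(-6*I*pi/7)) + (exp(2*I*pi/7)) + (exp(-4*I*pi/7)) + (exp(4*I*pi/7)) + (exp(-2*I*pi/7)) + (exp(6*I*pi/7))] = 0/7 = 0
  <chi_4*chi_5, chi_6> = (1/7)[1*(1)*conj(1) + 1*(exp(4*I*pi/7))*conj(exp(-2*I*pi/7)) + 1*(exp(-6*I*pi/7))*conj(exp(-4*I*pi/7)) + 1*(exp(-2*I*pi/7))*conj(exp(-6*I*pi/7)) + 1*(exp(2*I*pi/7))*conj(exp(6*I*pi/7)) + 1*(exp(6*I*pi/7))*conj(exp(4*I*pi/7)) + 1*(exp(-4*I*pi/7))*conj(exp(2*I*pi/7))]
      = (1/7)[(1) + (exp(6*I*pi/7)) + (exp(-2*I*pi/7)) + (exp(4*I*pi/7)) + (exp(-4*I*pi/7)) + (exp(2*I*pi/7)) + (exp(-6*I*pi/7))] = 0/7 = 0
(Exp terms are combined using exp(i*s)*conj(exp(i*t)) = exp(i*(s-t)), and sums of them are collapsed using the identity that for every m > 1 the m distinct m-th roots of unity sum to 0, e.g. 1 + exp(2*I*pi/3) + exp(-2*I*pi/3) = 0.)
Hence the multiplicities are chi_2: 1. Dimension check: dim(chi_4)*dim(chi_5) = 1*1 = 1 and sum (mult * dim) = 1*1 = 1.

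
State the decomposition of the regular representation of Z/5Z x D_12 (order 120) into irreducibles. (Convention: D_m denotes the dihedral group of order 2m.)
Each irreducible V_i of dimension d_i appears with multiplicity d_i, i.e. rho_reg = (direct sum over all irreducibles V_i) d_i V_i. The irreducible dimensions for Z/5Z x D_12 are 1, 1, 1, 1, 1, 1, 1, 1, 1, 1, 1, 1, 1, 1, 1, 1, 1, 1, 1, 1, 2, 2, 2, 2, 2, 2, 2, 2, 2, 2, 2, 2, 2, 2, 2, 2, 2, 2, 2, 2, 2, 2, 2, 2, 2: 20 irreducibles of dimension 1, each with multiplicity 1; 25 irreducibles of dimension 2, each with multiplicity 2. Total dimension 20*1*1 + 25*2*2 = 120 = |G|.

Explanation: General theorem: in the regular representation of a finite group G, each irreducible appears with multiplicity equal to its dimension. Check: dim(rho_reg) = sum d_i^2 = 1 + 1 + 1 + 1 + 1 + 1 + 1 + 1 + 1 + 1 + 1 + 1 + 1 + 1 + 1 + 1 + 1 + 1 + 1 + 1 + 4 + 4 + 4 + 4 + 4 + 4 + 4 + 4 + 4 + 4 + 4 + 4 + 4 + 4 + 4 + 4 + 4 + 4 + 4 + 4 + 4 + 4 + 4 + 4 + 4 = 120 = |G|.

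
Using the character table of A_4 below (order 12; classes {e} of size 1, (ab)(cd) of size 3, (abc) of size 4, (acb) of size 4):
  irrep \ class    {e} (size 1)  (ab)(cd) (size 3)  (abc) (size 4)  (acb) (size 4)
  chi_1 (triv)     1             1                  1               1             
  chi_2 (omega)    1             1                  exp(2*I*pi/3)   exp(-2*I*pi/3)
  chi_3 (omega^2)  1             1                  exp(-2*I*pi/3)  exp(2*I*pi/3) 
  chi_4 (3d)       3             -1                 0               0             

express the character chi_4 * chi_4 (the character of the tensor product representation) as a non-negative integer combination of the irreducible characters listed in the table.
chi_4 tensor chi_4 = chi_1 + chi_2 + chi_3 + 2*chi_4 (all other irreducibles have multiplicity 0).

Proof sketch: The character of a tensor product is the pointwise product (chi_4 * chi_4)(C) = chi_4(C) * chi_4(C):
  {e}: (3)*(3), (ab)(cd): (-1)*(-1), (abc): (0)*(0), (acb): (0)*(0)
so (chi_4 * chi_4) takes values
  {e} -> 9, (ab)(cd) -> 1, (abc) -> 0, (acb) -> 0.
Now take the inner product of this character with each irreducible chi from the table, <chi_4*chi_4, chi> = (1/12) sum_C |C| (chi_4*chi_4)(C) conj(chi(C)):
  <chi_4*chi_4, chi_1> = (1/12)[1*(9)*conj(1) + 3*(1)*conj(1) + 4*(0)*conj(1) + 4*(0)*conj(1)]
      = (1/12)[(9) + (3) + (0) + (0)] = 12/12 = 1
  <chi_4*chi_4, chi_2> = (1/12)[1*(9)*conj(1) + 3*(1)*conj(1) + 4*(0)*conj(exp(2*I*pi/3)) + 4*(0)*conj(exp(-2*I*pi/3))]
      = (1/12)[(9) + (3) + (0) + (0)] = 12/12 = 1
  <chi_4*chi_4, chi_3> = (1/12)[1*(9)*conj(1) + 3*(1)*conj(1) + 4*(0)*conj(exp(-2*I*pi/3)) + 4*(0)*conj(exp(2*I*pi/3))]
      = (1/12)[(9) + (3) + (0) + (0)] = 12/12 = 1
  <chi_4*chi_4, chi_4> = (1/12)[1*(9)*conj(3) + 3*(1)*conj(-1) + 4*(0)*conj(0) + 4*(0)*conj(0)]
      = (1/12)[(27) + (-3) + (0) + (0)] = 24/12 = 2
(Exp terms are combined using exp(i*s)*conj(exp(i*t)) = exp(i*(s-t)), and sums of them are collapsed using the identity that for every m > 1 the m distinct m-th roots of unity sum to 0, e.g. 1 + exp(2*I*pi/3) + exp(-2*I*pi/3) = 0.)
Hence the multiplicities are chi_1: 1, chi_2: 1, chi_3: 1, chi_4: 2. Dimension check: dim(chi_4)*dim(chi_4) = 3*3 = 9 and sum (mult * dim) = 1*1 + 1*1 + 1*1 + 2*3 = 9.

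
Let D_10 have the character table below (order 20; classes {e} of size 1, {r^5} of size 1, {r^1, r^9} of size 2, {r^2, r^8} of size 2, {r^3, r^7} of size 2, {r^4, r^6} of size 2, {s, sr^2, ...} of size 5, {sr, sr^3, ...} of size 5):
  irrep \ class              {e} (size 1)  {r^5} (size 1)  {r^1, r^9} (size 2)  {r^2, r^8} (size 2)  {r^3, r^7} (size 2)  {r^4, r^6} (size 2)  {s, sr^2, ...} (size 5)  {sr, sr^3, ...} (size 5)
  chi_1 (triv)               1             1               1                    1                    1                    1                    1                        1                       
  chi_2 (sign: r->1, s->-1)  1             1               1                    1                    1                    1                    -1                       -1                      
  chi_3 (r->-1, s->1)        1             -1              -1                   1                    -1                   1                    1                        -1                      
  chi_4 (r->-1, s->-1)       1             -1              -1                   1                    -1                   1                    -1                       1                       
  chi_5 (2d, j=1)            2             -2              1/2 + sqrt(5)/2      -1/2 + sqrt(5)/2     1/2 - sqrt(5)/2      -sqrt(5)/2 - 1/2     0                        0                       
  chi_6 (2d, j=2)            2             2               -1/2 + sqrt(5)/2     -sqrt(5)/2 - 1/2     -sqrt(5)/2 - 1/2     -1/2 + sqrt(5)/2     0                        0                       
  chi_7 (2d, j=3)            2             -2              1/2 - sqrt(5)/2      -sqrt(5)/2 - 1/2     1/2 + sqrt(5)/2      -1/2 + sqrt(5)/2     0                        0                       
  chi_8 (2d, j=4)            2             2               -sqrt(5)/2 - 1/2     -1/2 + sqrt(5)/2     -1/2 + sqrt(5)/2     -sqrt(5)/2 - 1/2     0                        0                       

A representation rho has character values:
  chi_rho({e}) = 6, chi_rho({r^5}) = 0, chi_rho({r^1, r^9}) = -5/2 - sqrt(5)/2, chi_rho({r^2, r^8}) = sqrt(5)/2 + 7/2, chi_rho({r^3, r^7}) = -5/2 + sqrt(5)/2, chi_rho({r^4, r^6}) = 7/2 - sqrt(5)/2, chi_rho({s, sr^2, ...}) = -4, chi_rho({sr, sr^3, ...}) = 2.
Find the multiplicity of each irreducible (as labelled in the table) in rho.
Multiplicities: chi_1: 0, chi_2: 1, chi_3: 0, chi_4: 3, chi_5: 0, chi_6: 0, chi_7: 0, chi_8: 1.

Justification: Use <chi_rho, chi> = (1/|G|) sum_C |C| * chi_rho(C) * conj(chi(C)) with |G| = 20 for each irreducible chi in the table:
  <chi_rho, chi_1> = (1/20)[1*(6)*conj(1) + 1*(0)*conj(1) + 2*(-5/2 - sqrt(5)/2)*conj(1) + 2*(sqrt(5)/2 + 7/2)*conj(1) + 2*(-5/2 + sqrt(5)/2)*conj(1) + 2*(7/2 - sqrt(5)/2)*conj(1) + 5*(-4)*conj(1) + 5*(2)*conj(1)]
      = (1/20)[(6) + (0) + (-5 - sqrt(5)) + (sqrt(5) + 7) + (-5 + sqrt(5)) + (7 - sqrt(5)) + (-20) + (10)] = 0/20 = 0
  <chi_rho, chi_2> = (1/20)[1*(6)*conj(1) + 1*(0)*conj(1) + 2*(-5/2 - sqrt(5)/2)*conj(1) + 2*(sqrt(5)/2 + 7/2)*conj(1) + 2*(-5/2 + sqrt(5)/2)*conj(1) + 2*(7/2 - sqrt(5)/2)*conj(1) + 5*(-4)*conj(-1) + 5*(2)*conj(-1)]
      = (1/20)[(6) + (0) + (-5 - sqrt(5)) + (sqrt(5) + 7) + (-5 + sqrt(5)) + (7 - sqrt(5)) + (20) + (-10)] = 20/20 = 1
  <chi_rho, chi_3> = (1/20)[1*(6)*conj(1) + 1*(0)*conj(-1) + 2*(-5/2 - sqrt(5)/2)*conj(-1) + 2*(sqrt(5)/2 + 7/2)*conj(1) + 2*(-5/2 + sqrt(5)/2)*conj(-1) + 2*(7/2 - sqrt(5)/2)*conj(1) + 5*(-4)*conj(1) + 5*(2)*conj(-1)]
      = (1/20)[(6) + (0) + (sqrt(5) + 5) + (sqrt(5) + 7) + (5 - sqrt(5)) + (7 - sqrt(5)) + (-20) + (-10)] = 0/20 = 0
  <chi_rho, chi_4> = (1/20)[1*(6)*conj(1) + 1*(0)*conj(-1) + 2*(-5/2 - sqrt(5)/2)*conj(-1) + 2*(sqrt(5)/2 + 7/2)*conj(1) + 2*(-5/2 + sqrt(5)/2)*conj(-1) + 2*(7/2 - sqrt(5)/2)*conj(1) + 5*(-4)*conj(-1) + 5*(2)*conj(1)]
      = (1/20)[(6) + (0) + (sqrt(5) + 5) + (sqrt(5) + 7) + (5 - sqrt(5)) + (7 - sqrt(5)) + (20) + (10)] = 60/20 = 3
  <chi_rho, chi_5> = (1/20)[1*(6)*conj(2) + 1*(0)*conj(-2) + 2*(-5/2 - sqrt(5)/2)*conj(1/2 + sqrt(5)/2) + 2*(sqrt(5)/2 + 7/2)*conj(-1/2 + sqrt(5)/2) + 2*(-5/2 + sqrt(5)/2)*conj(1/2 - sqrt(5)/2) + 2*(7/2 - sqrt(5)/2)*conj(-sqrt(5)/2 - 1/2) + 5*(-4)*conj(0) + 5*(2)*conj(0)]
      = (1/20)[(12) + (0) + (-3*sqrt(5) - 5) + (-1 + 3*sqrt(5)) + (-5 + 3*sqrt(5)) + (-3*sqrt(5) - 1) + (0) + (0)] = 0/20 = 0
  <chi_rho, chi_6> = (1/20)[1*(6)*conj(2) + 1*(0)*conj(2) + 2*(-5/2 - sqrt(5)/2)*conj(-1/2 + sqrt(5)/2) + 2*(sqrt(5)/2 + 7/2)*conj(-sqrt(5)/2 - 1/2) + 2*(-5/2 + sqrt(5)/2)*conj(-sqrt(5)/2 - 1/2) + 2*(7/2 - sqrt(5)/2)*conj(-1/2 + sqrt(5)/2) + 5*(-4)*conj(0) + 5*(2)*conj(0)]
      = (1/20)[(12) + (0) + (-2*sqrt(5)) + (-4*sqrt(5) - 6) + (2*sqrt(5)) + (-6 + 4*sqrt(5)) + (0) + (0)] = 0/20 = 0
  <chi_rho, chi_7> = (1/20)[1*(6)*conj(2) + 1*(0)*conj(-2) + 2*(-5/2 - sqrt(5)/2)*conj(1/2 - sqrt(5)/2) + 2*(sqrt(5)/2 + 7/2)*conj(-sqrt(5)/2 - 1/2) + 2*(-5/2 + sqrt(5)/2)*conj(1/2 + sqrt(5)/2) + 2*(7/2 - sqrt(5)/2)*conj(-1/2 + sqrt(5)/2) + 5*(-4)*conj(0) + 5*(2)*conj(0)]
      = (1/20)[(12) + (0) + (2*sqrt(5)) + (-4*sqrt(5) - 6) + (-2*sqrt(5)) + (-6 + 4*sqrt(5)) + (0) + (0)] = 0/20 = 0
  <chi_rho, chi_8> = (1/20)[1*(6)*conj(2) + 1*(0)*conj(2) + 2*(-5/2 - sqrt(5)/2)*conj(-sqrt(5)/2 - 1/2) + 2*(sqrt(5)/2 + 7/2)*conj(-1/2 + sqrt(5)/2) + 2*(-5/2 + sqrt(5)/2)*conj(-1/2 + sqrt(5)/2) + 2*(7/2 - sqrt(5)/2)*conj(-sqrt(5)/2 - 1/2) + 5*(-4)*conj(0) + 5*(2)*conj(0)]
      = (1/20)[(12) + (0) + (5 + 3*sqrt(5)) + (-1 + 3*sqrt(5)) + (5 - 3*sqrt(5)) + (-3*sqrt(5) - 1) + (0) + (0)] = 20/20 = 1
Dimension check: dim(rho) = sum (mult * dim) = 0*1 + 1*1 + 0*1 + 3*1 + 0*2 + 0*2 + 0*2 + 1*2 = 6 = chi_rho(e) = 6.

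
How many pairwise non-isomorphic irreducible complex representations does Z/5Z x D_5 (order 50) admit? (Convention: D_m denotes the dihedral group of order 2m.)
20

Details: The number of irreducible complex representations of a finite group equals its number of conjugacy classes. For a direct product, #classes(G x H) = #classes(G) * #classes(H). Z/5Z has 5 classes (abelian), D_5 has 4 classes, so 5 * 4 = 20, so Z/5Z x D_5 (order 50) has exactly 20 irreducible complex representations.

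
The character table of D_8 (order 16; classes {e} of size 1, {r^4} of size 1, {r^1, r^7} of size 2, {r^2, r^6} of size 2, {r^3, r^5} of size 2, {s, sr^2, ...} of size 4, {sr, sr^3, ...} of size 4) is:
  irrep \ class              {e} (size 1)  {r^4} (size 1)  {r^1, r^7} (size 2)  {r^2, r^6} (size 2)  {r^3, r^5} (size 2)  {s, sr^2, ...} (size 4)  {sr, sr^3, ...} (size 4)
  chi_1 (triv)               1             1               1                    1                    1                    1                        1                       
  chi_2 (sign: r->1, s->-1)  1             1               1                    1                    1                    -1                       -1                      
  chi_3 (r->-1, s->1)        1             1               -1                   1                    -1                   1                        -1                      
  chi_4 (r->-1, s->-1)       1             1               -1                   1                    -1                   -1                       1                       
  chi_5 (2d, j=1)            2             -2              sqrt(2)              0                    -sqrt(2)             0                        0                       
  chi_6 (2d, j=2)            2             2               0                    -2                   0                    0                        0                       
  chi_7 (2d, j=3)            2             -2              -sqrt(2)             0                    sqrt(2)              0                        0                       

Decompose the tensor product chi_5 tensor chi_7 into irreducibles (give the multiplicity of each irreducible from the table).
chi_5 tensor chi_7 = chi_3 + chi_4 + chi_6 (all other irreducibles have multiplicity 0).

Why: The character of a tensor product is the pointwise product (chi_5 * chi_7)(C) = chi_5(C) * chi_7(C):
  {e}: (2)*(2), {r^4}: (-2)*(-2), {r^1, r^7}: (sqrt(2))*(-sqrt(2)), {r^2, r^6}: (0)*(0), {r^3, r^5}: (-sqrt(2))*(sqrt(2)), {s, sr^2, ...}: (0)*(0), {sr, sr^3, ...}: (0)*(0)
so (chi_5 * chi_7) takes values
  {e} -> 4, {r^4} -> 4, {r^1, r^7} -> -2, {r^2, r^6} -> 0, {r^3, r^5} -> -2, {s, sr^2, ...} -> 0, {sr, sr^3, ...} -> 0.
Now take the inner product of this character with each irreducible chi from the table, <chi_5*chi_7, chi> = (1/16) sum_C |C| (chi_5*chi_7)(C) conj(chi(C)):
  <chi_5*chi_7, chi_1> = (1/16)[1*(4)*conj(1) + 1*(4)*conj(1) + 2*(-2)*conj(1) + 2*(0)*conj(1) + 2*(-2)*conj(1) + 4*(0)*conj(1) + 4*(0)*conj(1)]
      = (1/16)[(4) + (4) + (-4) + (0) + (-4) + (0) + (0)] = 0/16 = 0
  <chi_5*chi_7, chi_2> = (1/16)[1*(4)*conj(1) + 1*(4)*conj(1) + 2*(-2)*conj(1) + 2*(0)*conj(1) + 2*(-2)*conj(1) + 4*(0)*conj(-1) + 4*(0)*conj(-1)]
      = (1/16)[(4) + (4) + (-4) + (0) + (-4) + (0) + (0)] = 0/16 = 0
  <chi_5*chi_7, chi_3> = (1/16)[1*(4)*conj(1) + 1*(4)*conj(1) + 2*(-2)*conj(-1) + 2*(0)*conj(1) + 2*(-2)*conj(-1) + 4*(0)*conj(1) + 4*(0)*conj(-1)]
      = (1/16)[(4) + (4) + (4) + (0) + (4) + (0) + (0)] = 16/16 = 1
  <chi_5*chi_7, chi_4> = (1/16)[1*(4)*conj(1) + 1*(4)*conj(1) + 2*(-2)*conj(-1) + 2*(0)*conj(1) + 2*(-2)*conj(-1) + 4*(0)*conj(-1) + 4*(0)*conj(1)]
      = (1/16)[(4) + (4) + (4) + (0) + (4) + (0) + (0)] = 16/16 = 1
  <chi_5*chi_7, chi_5> = (1/16)[1*(4)*conj(2) + 1*(4)*conj(-2) + 2*(-2)*conj(sqrt(2)) + 2*(0)*conj(0) + 2*(-2)*conj(-sqrt(2)) + 4*(0)*conj(0) + 4*(0)*conj(0)]
      = (1/16)[(8) + (-8) + (-4*sqrt(2)) + (0) + (4*sqrt(2)) + (0) + (0)] = 0/16 = 0
  <chi_5*chi_7, chi_6> = (1/16)[1*(4)*conj(2) + 1*(4)*conj(2) + 2*(-2)*conj(0) + 2*(0)*conj(-2) + 2*(-2)*conj(0) + 4*(0)*conj(0) + 4*(0)*conj(0)]
      = (1/16)[(8) + (8) + (0) + (0) + (0) + (0) + (0)] = 16/16 = 1
  <chi_5*chi_7, chi_7> = (1/16)[1*(4)*conj(2) + 1*(4)*conj(-2) + 2*(-2)*conj(-sqrt(2)) + 2*(0)*conj(0) + 2*(-2)*conj(sqrt(2)) + 4*(0)*conj(0) + 4*(0)*conj(0)]
      = (1/16)[(8) + (-8) + (4*sqrt(2)) + (0) + (-4*sqrt(2)) + (0) + (0)] = 0/16 = 0
Hence the multiplicities are chi_3: 1, chi_4: 1, chi_6: 1. Dimension check: dim(chi_5)*dim(chi_7) = 2*2 = 4 and sum (mult * dim) = 1*1 + 1*1 + 1*2 = 4.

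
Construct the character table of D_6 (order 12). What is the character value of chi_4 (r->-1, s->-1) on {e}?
Conjugacy classes: {e} of size 1, {r^3} of size 1, {r^1, r^5} of size 2, {r^2, r^4} of size 2, {s, sr^2, ...} of size 3, {sr, sr^3, ...} of size 3.
Character table:
  irrep \ class              {e} (size 1)  {r^3} (size 1)  {r^1, r^5} (size 2)  {r^2, r^4} (size 2)  {s, sr^2, ...} (size 3)  {sr, sr^3, ...} (size 3)
  chi_1 (triv)               1             1               1                    1                    1                        1                       
  chi_2 (sign: r->1, s->-1)  1             1               1                    1                    -1                       -1                      
  chi_3 (r->-1, s->1)        1             -1              -1                   1                    1                        -1                      
  chi_4 (r->-1, s->-1)       1             -1              -1                   1                    -1                       1                       
  chi_5 (2d, j=1)            2             -2              1                    -1                   0                        0                       
  chi_6 (2d, j=2)            2             2               -1                   -1                   0                        0                       

Spot check: chi_4 (r->-1, s->-1) on {e} = 1.

Explanation: D_6 has order 2*6 = 12 with 6 conjugacy classes, hence 6 irreducibles. Sum of squared dims 1 + 1 + 1 + 1 + 4 + 4 = 12 = |G|. Linear characters come from the abelianisation; the 2-dimensional irreps have character r^k -> 2*cos(2*pi*j*k/6), reflections -> 0.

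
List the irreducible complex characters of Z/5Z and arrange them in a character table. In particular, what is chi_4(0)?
Character table of Z/5Z (irreps indexed chi_0,...,chi_4 with chi_k(m) = zeta_5^(k*m), zeta_5 = exp(2*pi*i/5)):
  irrep \ class  {0} (size 1)  {1} (size 1)    {2} (size 1)    {3} (size 1)    {4} (size 1)  
  chi_0          1             1               1               1               1             
  chi_1          1             exp(2*I*pi/5)   exp(4*I*pi/5)   exp(-4*I*pi/5)  exp(-2*I*pi/5)
  chi_2          1             exp(4*I*pi/5)   exp(-2*I*pi/5)  exp(2*I*pi/5)   exp(-4*I*pi/5)
  chi_3          1             exp(-4*I*pi/5)  exp(2*I*pi/5)   exp(-2*I*pi/5)  exp(4*I*pi/5) 
  chi_4          1             exp(-2*I*pi/5)  exp(-4*I*pi/5)  exp(4*I*pi/5)   exp(2*I*pi/5) 

Spot check: chi_4(0) = zeta_5^(4*0) = zeta_5^0 = 1.

Derivation: Z/5Z is abelian, so all 5 irreducible complex representations are 1-dimensional. They are given by chi_k(m) = zeta_5^(k*m) for k = 0,...,4. Row orthogonality: sum_m chi_k(m) conj(chi_l(m)) = 5 * [k = l].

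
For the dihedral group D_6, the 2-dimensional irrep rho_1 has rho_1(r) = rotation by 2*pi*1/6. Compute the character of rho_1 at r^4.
chi_{rho_1}(r^4) = 2*cos(2*pi*1*4/6) = -1

Details: rho_1(r^4) is rotation by angle 2*pi*1*4/6, whose trace is 2*cos(2*pi*1*4/6) = -1.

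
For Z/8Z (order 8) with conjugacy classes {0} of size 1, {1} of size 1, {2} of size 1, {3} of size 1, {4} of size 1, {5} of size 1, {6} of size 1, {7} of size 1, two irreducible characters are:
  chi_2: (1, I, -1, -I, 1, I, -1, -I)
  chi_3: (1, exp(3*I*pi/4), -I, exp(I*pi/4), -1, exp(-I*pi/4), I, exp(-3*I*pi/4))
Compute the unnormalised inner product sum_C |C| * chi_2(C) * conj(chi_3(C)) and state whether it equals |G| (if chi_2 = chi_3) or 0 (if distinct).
Sum = 0; so <chi_2, chi_3> = 0 (distinct irreducibles are orthogonal).

Compute term by term over conjugacy classes (|C| * chi_2(C) * conj(chi_3(C))):
  1*(1)*conj(1) + 1*(I)*conj(exp(3*I*pi/4)) + 1*(-1)*conj(-I) + 1*(-I)*conj(exp(I*pi/4)) + 1*(1)*conj(-1) + 1*(I)*conj(exp(-I*pi/4)) + 1*(-1)*conj(I) + 1*(-I)*conj(exp(-3*I*pi/4))
  = (1) + (exp(-I*pi/4)) + (-I) + (-exp(I*pi/4)) + (-1) + (exp(3*I*pi/4)) + (I) + (-exp(-3*I*pi/4))
  = 0.
(Exp terms are combined using exp(i*s)*conj(exp(i*t)) = exp(i*(s-t)), and sums of them are collapsed using the identity that for every m > 1 the m distinct m-th roots of unity sum to 0, e.g. 1 + exp(2*I*pi/3) + exp(-2*I*pi/3) = 0.)
Dividing by |G| = 8 gives 0/8 = 0, matching the row-orthogonality relation <chi_2, chi_3> = [chi_2 = chi_3].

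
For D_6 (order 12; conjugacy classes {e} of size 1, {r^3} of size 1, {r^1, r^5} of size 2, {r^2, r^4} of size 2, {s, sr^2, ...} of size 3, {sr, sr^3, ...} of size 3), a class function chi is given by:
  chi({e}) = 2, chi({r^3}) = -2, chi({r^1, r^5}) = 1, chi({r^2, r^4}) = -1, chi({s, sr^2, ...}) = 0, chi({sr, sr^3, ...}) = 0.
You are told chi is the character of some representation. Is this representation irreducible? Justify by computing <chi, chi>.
Irreducible: <chi, chi> = 1.

Details: <chi, chi> = (1/|G|) sum_C |C| * |chi(C)|^2 = (1/12)[1*|2|^2 + 1*|-2|^2 + 2*|1|^2 + 2*|-1|^2 + 3*|0|^2 + 3*|0|^2]
  = (1/12)[(4) + (4) + (2) + (2) + (0) + (0)] = 12/12 = 1.
A character is irreducible iff <chi, chi> = 1, so this representation is irreducible.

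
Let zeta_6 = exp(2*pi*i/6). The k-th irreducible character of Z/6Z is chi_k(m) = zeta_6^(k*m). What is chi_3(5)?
chi_3(5) = zeta_6^15 = -1

Why: chi_3(5) = zeta_6^(3*5) = zeta_6^15. Since zeta_6^6 = 1, this equals zeta_6^3 = exp(2*pi*i*3/6) = -1.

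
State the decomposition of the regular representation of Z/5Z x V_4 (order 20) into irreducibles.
Each irreducible V_i of dimension d_i appears with multiplicity d_i, i.e. rho_reg = (direct sum over all irreducibles V_i) d_i V_i. The irreducible dimensions for Z/5Z x V_4 are 1, 1, 1, 1, 1, 1, 1, 1, 1, 1, 1, 1, 1, 1, 1, 1, 1, 1, 1, 1: 20 irreducibles of dimension 1, each with multiplicity 1. Total dimension 20*1*1 = 20 = |G|.

Justification: General theorem: in the regular representation of a finite group G, each irreducible appears with multiplicity equal to its dimension. Check: dim(rho_reg) = sum d_i^2 = 1 + 1 + 1 + 1 + 1 + 1 + 1 + 1 + 1 + 1 + 1 + 1 + 1 + 1 + 1 + 1 + 1 + 1 + 1 + 1 = 20 = |G|.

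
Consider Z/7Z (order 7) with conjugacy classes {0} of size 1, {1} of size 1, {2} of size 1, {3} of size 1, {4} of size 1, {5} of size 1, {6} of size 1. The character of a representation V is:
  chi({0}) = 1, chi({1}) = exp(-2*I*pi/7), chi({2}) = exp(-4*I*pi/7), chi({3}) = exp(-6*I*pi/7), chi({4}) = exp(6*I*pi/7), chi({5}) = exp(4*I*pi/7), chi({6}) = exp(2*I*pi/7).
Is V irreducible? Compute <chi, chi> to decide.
Irreducible: <chi, chi> = 1.

Derivation: <chi, chi> = (1/|G|) sum_C |C| * |chi(C)|^2 = (1/7)[1*|1|^2 + 1*|exp(-2*I*pi/7)|^2 + 1*|exp(-4*I*pi/7)|^2 + 1*|exp(-6*I*pi/7)|^2 + 1*|exp(6*I*pi/7)|^2 + 1*|exp(4*I*pi/7)|^2 + 1*|exp(2*I*pi/7)|^2]
  = (1/7)[(1) + (1) + (1) + (1) + (1) + (1) + (1)] = 7/7 = 1.
(Exp terms are combined using exp(i*s)*conj(exp(i*t)) = exp(i*(s-t)), and sums of them are collapsed using the identity that for every m > 1 the m distinct m-th roots of unity sum to 0, e.g. 1 + exp(2*I*pi/3) + exp(-2*I*pi/3) = 0.)
A character is irreducible iff <chi, chi> = 1, so this representation is irreducible.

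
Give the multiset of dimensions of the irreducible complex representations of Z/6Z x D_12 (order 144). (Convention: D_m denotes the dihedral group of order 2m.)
Dimensions: 1, 1, 1, 1, 1, 1, 1, 1, 1, 1, 1, 1, 1, 1, 1, 1, 1, 1, 1, 1, 1, 1, 1, 1, 2, 2, 2, 2, 2, 2, 2, 2, 2, 2, 2, 2, 2, 2, 2, 2, 2, 2, 2, 2, 2, 2, 2, 2, 2, 2, 2, 2, 2, 2

Solution. There are 54 irreducibles (= number of conjugacy classes). Their dimensions d_i satisfy sum d_i^2 = |G| = 144: 1 + 1 + 1 + 1 + 1 + 1 + 1 + 1 + 1 + 1 + 1 + 1 + 1 + 1 + 1 + 1 + 1 + 1 + 1 + 1 + 1 + 1 + 1 + 1 + 4 + 4 + 4 + 4 + 4 + 4 + 4 + 4 + 4 + 4 + 4 + 4 + 4 + 4 + 4 + 4 + 4 + 4 + 4 + 4 + 4 + 4 + 4 + 4 + 4 + 4 + 4 + 4 + 4 + 4 = 144. (For the product with Z/6Z: each of the 6 1-dim characters of Z/6Z tensors with each irrep of D_12, giving 6 copies of each D_12-dimension.)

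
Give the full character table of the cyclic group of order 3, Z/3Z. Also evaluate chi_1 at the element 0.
Character table of Z/3Z (irreps indexed chi_0,...,chi_2 with chi_k(m) = zeta_3^(k*m), zeta_3 = exp(2*pi*i/3)):
  irrep \ class  {0} (size 1)  {1} (size 1)    {2} (size 1)  
  chi_0          1             1               1             
  chi_1          1             exp(2*I*pi/3)   exp(-2*I*pi/3)
  chi_2          1             exp(-2*I*pi/3)  exp(2*I*pi/3) 

Spot check: chi_1(0) = zeta_3^(1*0) = zeta_3^0 = 1.

Derivation: Z/3Z is abelian, so all 3 irreducible complex representations are 1-dimensional. They are given by chi_k(m) = zeta_3^(k*m) for k = 0,...,2. Row orthogonality: sum_m chi_k(m) conj(chi_l(m)) = 3 * [k = l].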